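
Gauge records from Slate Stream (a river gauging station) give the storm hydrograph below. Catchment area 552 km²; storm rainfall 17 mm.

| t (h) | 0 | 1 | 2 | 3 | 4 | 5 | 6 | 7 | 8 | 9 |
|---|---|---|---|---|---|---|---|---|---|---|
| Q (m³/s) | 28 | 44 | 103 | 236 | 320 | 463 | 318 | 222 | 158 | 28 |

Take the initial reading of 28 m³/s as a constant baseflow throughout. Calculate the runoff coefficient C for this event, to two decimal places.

ΣQ_DR = 1640 m³/s; V = ΣQ_DR·Δt = 5.904 × 10^6 m³.
Runoff depth d = V / A = 10.70 mm.
C = d / P = 10.70 / 17 = 0.63.

C ≈ 0.63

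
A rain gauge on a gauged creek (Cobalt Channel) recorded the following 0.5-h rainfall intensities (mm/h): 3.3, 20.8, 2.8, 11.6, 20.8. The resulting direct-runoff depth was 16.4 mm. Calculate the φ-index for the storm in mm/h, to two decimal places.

Only the 3 blocks with intensity above φ contribute runoff: 20.8, 11.6, 20.8 mm/h.
Σ(I−φ)·Δt = d  ⇒  (20.8+11.6+20.8 − 3φ)·0.5 = 16.4
φ = (53.20 − 16.4/0.5) / 3 = 6.80 mm/h.

φ ≈ 6.80 mm/h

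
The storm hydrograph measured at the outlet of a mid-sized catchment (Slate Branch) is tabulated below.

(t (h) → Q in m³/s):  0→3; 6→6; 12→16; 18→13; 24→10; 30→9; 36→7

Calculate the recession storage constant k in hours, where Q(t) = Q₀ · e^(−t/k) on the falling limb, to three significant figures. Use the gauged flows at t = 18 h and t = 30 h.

k ≈ 32.6 h

On the falling limb, Q drops from 13 to 9 m³/s between t = 18 h and t = 30 h (Δt = 12 h).
k = −Δt / ln(Q₂/Q₁) = −12 / ln(9/13) = 32.6 h.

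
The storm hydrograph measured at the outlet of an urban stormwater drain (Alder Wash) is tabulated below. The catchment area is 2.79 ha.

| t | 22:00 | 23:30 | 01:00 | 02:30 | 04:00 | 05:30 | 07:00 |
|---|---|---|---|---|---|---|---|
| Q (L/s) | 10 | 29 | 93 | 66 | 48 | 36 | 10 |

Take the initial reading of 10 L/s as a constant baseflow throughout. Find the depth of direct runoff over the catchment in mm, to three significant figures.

Direct runoff: 0.0, 19.0, 83.0, 56.0, 38.0, 26.0, 0.0 L/s; ΣQ_DR = 222.0 L/s.
V = ΣQ_DR · Δt = 222.0 × 5400 s = 1.199 × 10^6 L.
Over A = 2.79 ha, depth = V / A = 43.0 mm.

d ≈ 43.0 mm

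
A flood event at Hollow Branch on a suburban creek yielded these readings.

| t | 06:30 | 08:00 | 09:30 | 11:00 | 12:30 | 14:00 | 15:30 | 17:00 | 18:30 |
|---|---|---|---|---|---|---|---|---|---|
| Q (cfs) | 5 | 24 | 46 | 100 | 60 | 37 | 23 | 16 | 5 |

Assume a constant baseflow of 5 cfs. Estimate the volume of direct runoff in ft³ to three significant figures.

V ≈ 1.46 × 10^6 ft³

Direct-runoff ordinates (Q − Q_b): 0.0, 19.0, 41.0, 95.0, 55.0, 32.0, 18.0, 11.0, 0.0 cfs.
ΣQ_DR = 271.0 cfs.
With Δt = 1.5 h = 5400 s, V = ΣQ_DR · Δt = 271.0 × 5400 = 1.46 × 10^6 ft³.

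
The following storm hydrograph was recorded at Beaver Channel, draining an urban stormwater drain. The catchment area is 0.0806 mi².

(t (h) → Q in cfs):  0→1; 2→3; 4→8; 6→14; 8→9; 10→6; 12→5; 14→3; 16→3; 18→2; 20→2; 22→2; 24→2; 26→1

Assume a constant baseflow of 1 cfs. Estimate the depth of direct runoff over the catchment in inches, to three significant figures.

d ≈ 1.81 in

Direct runoff: 0.0, 2.0, 7.0, 13.0, 8.0, 5.0, 4.0, 2.0, 2.0, 1.0, 1.0, 1.0, 1.0, 0.0 cfs; ΣQ_DR = 47.00 cfs.
V = ΣQ_DR · Δt = 47.00 × 7200 s = 3.384 × 10^5 ft³.
Over A = 0.0806 mi², depth = V / A = 1.81 in.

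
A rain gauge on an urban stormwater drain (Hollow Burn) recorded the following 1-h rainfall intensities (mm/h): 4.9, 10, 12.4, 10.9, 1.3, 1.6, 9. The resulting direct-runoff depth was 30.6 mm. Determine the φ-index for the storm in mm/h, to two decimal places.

Only the 5 blocks with intensity above φ contribute runoff: 4.9, 10, 12.4, 10.9, 9 mm/h.
Σ(I−φ)·Δt = d  ⇒  (4.9+10+12.4+10.9+9 − 5φ)·1 = 30.6
φ = (47.20 − 30.6/1) / 5 = 3.32 mm/h.

φ ≈ 3.32 mm/h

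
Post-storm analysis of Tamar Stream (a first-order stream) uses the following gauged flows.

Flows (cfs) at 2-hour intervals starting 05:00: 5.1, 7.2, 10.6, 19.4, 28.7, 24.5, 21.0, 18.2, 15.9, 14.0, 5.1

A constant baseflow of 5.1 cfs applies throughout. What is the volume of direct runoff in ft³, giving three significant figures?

Direct-runoff ordinates (Q − Q_b): 0.0, 2.1, 5.5, 14.3, 23.6, 19.4, 15.9, 13.1, 10.8, 8.9, 0.0 cfs.
ΣQ_DR = 113.6 cfs.
With Δt = 2 h = 7200 s, V = ΣQ_DR · Δt = 113.6 × 7200 = 8.18 × 10^5 ft³.

V ≈ 8.18 × 10^5 ft³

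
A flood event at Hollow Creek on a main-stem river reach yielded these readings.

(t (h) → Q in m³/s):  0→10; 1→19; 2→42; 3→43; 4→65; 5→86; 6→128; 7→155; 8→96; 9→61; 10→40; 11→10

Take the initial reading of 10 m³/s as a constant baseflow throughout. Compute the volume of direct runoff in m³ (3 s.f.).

V ≈ 2.29 × 10^6 m³

Direct-runoff ordinates (Q − Q_b): 0.0, 9.0, 32.0, 33.0, 55.0, 76.0, 118.0, 145.0, 86.0, 51.0, 30.0, 0.0 m³/s.
ΣQ_DR = 635.0 m³/s.
With Δt = 1 h = 3600 s, V = ΣQ_DR · Δt = 635.0 × 3600 = 2.29 × 10^6 m³.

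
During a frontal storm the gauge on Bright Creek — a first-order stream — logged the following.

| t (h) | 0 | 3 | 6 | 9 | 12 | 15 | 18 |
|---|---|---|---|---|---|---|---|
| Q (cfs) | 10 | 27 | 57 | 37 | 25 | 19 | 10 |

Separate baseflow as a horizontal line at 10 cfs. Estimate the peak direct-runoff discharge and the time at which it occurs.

Q_p = 47.0 cfs at t = 6 h

Subtracting baseflow gives direct-runoff ordinates: 0.0, 17.0, 47.0, 27.0, 15.0, 9.0, 0.0 cfs.
The maximum is 47.0 cfs, occurring at the reading for t = 6 h.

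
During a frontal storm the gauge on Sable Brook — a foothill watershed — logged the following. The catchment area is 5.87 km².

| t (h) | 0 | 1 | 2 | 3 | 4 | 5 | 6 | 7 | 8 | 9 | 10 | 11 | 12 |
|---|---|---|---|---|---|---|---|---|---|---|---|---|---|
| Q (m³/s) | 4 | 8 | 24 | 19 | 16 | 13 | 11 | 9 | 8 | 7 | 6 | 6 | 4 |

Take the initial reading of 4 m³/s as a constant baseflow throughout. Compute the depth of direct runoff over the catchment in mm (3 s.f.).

Direct runoff: 0.0, 4.0, 20.0, 15.0, 12.0, 9.0, 7.0, 5.0, 4.0, 3.0, 2.0, 2.0, 0.0 m³/s; ΣQ_DR = 83.00 m³/s.
V = ΣQ_DR · Δt = 83.00 × 3600 s = 2.988 × 10^5 m³.
Over A = 5.87 km², depth = V / A = 50.9 mm.

d ≈ 50.9 mm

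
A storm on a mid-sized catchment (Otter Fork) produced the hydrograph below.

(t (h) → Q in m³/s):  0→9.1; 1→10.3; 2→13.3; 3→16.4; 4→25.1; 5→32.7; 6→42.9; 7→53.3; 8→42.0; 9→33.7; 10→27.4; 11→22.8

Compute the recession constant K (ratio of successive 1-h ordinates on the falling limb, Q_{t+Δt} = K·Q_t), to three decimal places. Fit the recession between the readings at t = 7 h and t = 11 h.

Using the recession-limb readings at t = 7 h and t = 11 h: Q falls from 53.3 to 22.8 m³/s over 4 intervals.
K = (Q₂/Q₁)^(1/4) = (22.8/53.3)^(1/4) = 0.809.

K ≈ 0.809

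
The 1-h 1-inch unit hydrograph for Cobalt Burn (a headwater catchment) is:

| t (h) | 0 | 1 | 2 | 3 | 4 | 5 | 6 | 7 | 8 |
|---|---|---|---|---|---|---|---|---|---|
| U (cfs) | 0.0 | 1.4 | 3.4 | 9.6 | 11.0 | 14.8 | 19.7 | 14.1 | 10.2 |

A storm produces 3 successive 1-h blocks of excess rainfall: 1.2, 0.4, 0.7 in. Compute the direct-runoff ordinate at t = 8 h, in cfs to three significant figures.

By discrete convolution, Q_j = Σ (P_i / 1 in) · U_{j−i}.
At t = 8 h (j=8): Q = (1.2/1)·10.2 + (0.4/1)·14.1 + (0.7/1)·19.7 = 31.7 cfs.

Q ≈ 31.7 cfs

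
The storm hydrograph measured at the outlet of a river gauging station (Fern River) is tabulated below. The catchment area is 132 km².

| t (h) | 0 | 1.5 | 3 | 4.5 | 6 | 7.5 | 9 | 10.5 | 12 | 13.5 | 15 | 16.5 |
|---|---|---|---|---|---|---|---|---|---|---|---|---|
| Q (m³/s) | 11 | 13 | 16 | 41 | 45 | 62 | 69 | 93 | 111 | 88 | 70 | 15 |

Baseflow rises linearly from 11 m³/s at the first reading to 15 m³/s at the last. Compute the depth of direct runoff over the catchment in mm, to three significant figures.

d ≈ 19.6 mm

Direct runoff: 0.00, 1.64, 4.27, 28.91, 32.55, 49.18, 55.82, 79.45, 97.09, 73.73, 55.36, 0.00 m³/s; ΣQ_DR = 478.0 m³/s.
V = ΣQ_DR · Δt = 478.0 × 5400 s = 2.581 × 10^6 m³.
Over A = 132 km², depth = V / A = 19.6 mm.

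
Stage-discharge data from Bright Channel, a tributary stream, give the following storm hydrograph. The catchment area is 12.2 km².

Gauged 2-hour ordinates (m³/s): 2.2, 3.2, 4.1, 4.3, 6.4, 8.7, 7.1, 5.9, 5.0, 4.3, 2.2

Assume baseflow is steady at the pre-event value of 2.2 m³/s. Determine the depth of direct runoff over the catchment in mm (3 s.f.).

Direct runoff: 0.0, 1.0, 1.9, 2.1, 4.2, 6.5, 4.9, 3.7, 2.8, 2.1, 0.0 m³/s; ΣQ_DR = 29.20 m³/s.
V = ΣQ_DR · Δt = 29.20 × 7200 s = 2.102 × 10^5 m³.
Over A = 12.2 km², depth = V / A = 17.2 mm.

d ≈ 17.2 mm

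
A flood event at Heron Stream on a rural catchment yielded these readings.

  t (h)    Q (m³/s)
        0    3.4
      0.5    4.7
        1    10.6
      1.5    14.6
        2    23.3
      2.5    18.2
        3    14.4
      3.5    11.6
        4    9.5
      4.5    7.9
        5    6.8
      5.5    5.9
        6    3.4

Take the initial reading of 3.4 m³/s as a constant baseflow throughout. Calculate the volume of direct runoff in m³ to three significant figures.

V ≈ 1.62 × 10^5 m³

Direct-runoff ordinates (Q − Q_b): 0.0, 1.3, 7.2, 11.2, 19.9, 14.8, 11.0, 8.2, 6.1, 4.5, 3.4, 2.5, 0.0 m³/s.
ΣQ_DR = 90.10 m³/s.
With Δt = 0.5 h = 1800 s, V = ΣQ_DR · Δt = 90.10 × 1800 = 1.62 × 10^5 m³.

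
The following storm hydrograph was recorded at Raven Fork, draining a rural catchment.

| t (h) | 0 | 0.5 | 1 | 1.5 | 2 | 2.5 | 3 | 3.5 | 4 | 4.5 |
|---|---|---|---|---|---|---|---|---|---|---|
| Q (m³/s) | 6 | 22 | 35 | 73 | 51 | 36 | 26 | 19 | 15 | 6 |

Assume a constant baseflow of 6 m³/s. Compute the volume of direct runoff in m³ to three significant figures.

Direct-runoff ordinates (Q − Q_b): 0.0, 16.0, 29.0, 67.0, 45.0, 30.0, 20.0, 13.0, 9.0, 0.0 m³/s.
ΣQ_DR = 229.0 m³/s.
With Δt = 0.5 h = 1800 s, V = ΣQ_DR · Δt = 229.0 × 1800 = 4.12 × 10^5 m³.

V ≈ 4.12 × 10^5 m³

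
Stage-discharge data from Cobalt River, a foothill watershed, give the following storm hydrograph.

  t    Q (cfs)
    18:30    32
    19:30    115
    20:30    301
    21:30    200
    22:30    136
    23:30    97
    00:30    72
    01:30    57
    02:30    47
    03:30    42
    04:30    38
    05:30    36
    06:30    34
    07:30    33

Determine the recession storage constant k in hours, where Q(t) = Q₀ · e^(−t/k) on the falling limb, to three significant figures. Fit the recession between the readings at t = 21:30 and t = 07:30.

On the falling limb, Q drops from 200 to 33 cfs between t = 21:30 and t = 07:30 (Δt = 10 h).
k = −Δt / ln(Q₂/Q₁) = −10 / ln(33/200) = 5.55 h.

k ≈ 5.55 h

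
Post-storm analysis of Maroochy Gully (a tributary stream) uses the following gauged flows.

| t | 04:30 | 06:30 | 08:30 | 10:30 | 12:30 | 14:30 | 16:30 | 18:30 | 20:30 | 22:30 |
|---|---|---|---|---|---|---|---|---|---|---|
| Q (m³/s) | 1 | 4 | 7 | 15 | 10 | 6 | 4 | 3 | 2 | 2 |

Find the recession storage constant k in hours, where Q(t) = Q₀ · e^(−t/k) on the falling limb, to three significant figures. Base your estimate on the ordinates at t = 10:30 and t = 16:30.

On the falling limb, Q drops from 15 to 4 m³/s between t = 10:30 and t = 16:30 (Δt = 6 h).
k = −Δt / ln(Q₂/Q₁) = −6 / ln(4/15) = 4.54 h.

k ≈ 4.54 h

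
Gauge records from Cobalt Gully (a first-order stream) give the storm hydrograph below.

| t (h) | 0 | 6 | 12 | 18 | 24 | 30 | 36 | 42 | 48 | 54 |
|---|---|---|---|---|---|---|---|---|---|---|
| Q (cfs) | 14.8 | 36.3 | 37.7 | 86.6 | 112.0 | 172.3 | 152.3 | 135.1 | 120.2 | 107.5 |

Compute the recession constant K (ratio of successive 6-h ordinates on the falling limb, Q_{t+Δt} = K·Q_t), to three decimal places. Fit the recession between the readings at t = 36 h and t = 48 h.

Using the recession-limb readings at t = 36 h and t = 48 h: Q falls from 152.3 to 120.2 cfs over 2 intervals.
K = (Q₂/Q₁)^(1/2) = (120.2/152.3)^(1/2) = 0.888.

K ≈ 0.888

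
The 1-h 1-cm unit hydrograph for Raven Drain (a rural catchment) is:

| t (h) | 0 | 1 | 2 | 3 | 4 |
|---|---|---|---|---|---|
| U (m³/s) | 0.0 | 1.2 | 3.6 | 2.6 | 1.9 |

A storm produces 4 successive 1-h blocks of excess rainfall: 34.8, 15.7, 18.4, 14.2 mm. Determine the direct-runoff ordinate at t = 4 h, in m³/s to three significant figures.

By discrete convolution, Q_j = Σ (P_i / 10 mm) · U_{j−i}.
At t = 4 h (j=4): Q = (34.8/10)·1.9 + (15.7/10)·2.6 + (18.4/10)·3.6 + (14.2/10)·1.2 = 19.0 m³/s.

Q ≈ 19.0 m³/s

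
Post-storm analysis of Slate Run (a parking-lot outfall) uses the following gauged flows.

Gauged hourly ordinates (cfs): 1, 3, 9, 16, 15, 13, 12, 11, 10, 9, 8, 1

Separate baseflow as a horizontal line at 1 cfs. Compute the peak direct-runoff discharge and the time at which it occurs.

Subtracting baseflow gives direct-runoff ordinates: 0.0, 2.0, 8.0, 15.0, 14.0, 12.0, 11.0, 10.0, 9.0, 8.0, 7.0, 0.0 cfs.
The maximum is 15.0 cfs, occurring at the reading for t = 3 h.

Q_p = 15.0 cfs at t = 3 h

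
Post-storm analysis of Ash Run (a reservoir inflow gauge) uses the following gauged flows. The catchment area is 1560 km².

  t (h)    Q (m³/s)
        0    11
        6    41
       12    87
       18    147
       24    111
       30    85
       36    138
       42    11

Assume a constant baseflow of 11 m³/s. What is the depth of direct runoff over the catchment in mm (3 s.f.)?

d ≈ 7.52 mm

Direct runoff: 0.0, 30.0, 76.0, 136.0, 100.0, 74.0, 127.0, 0.0 m³/s; ΣQ_DR = 543.0 m³/s.
V = ΣQ_DR · Δt = 543.0 × 21600 s = 1.173 × 10^7 m³.
Over A = 1560 km², depth = V / A = 7.52 mm.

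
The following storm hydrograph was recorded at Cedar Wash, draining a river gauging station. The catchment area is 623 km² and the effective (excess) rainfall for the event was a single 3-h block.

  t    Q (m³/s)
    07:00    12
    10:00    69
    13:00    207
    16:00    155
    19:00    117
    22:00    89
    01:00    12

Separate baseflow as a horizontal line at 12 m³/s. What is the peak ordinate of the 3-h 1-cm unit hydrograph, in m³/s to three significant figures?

U_p ≈ 195 m³/s

Direct runoff: 0.0, 57.0, 195.0, 143.0, 105.0, 77.0, 0.0 m³/s; ΣQ_DR = 577.0 m³/s, peak = 195.0 m³/s.
Runoff depth d = ΣQ_DR·Δt / A = 577.0 × 10800 / (623 km²) = 10.00 mm.
The 1-cm UH is the DRH scaled by (10 mm)/d, so U_p = 195.0 × 10/10.00 = 195 m³/s.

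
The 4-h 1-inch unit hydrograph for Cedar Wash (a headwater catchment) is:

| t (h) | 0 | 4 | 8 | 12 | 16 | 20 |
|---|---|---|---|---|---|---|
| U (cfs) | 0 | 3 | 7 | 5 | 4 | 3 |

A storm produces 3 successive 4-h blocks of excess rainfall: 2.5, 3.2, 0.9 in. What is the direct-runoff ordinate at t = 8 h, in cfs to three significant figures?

By discrete convolution, Q_j = Σ (P_i / 1 in) · U_{j−i}.
At t = 8 h (j=2): Q = (2.5/1)·7 + (3.2/1)·3 + (0.9/1)·0 = 27.1 cfs.

Q ≈ 27.1 cfs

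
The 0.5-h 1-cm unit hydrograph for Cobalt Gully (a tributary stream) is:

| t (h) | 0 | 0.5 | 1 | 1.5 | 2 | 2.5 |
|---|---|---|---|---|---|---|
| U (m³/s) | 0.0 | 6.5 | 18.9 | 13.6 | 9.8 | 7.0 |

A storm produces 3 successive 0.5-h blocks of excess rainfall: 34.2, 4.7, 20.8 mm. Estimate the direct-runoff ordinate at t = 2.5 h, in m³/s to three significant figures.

Q ≈ 56.8 m³/s

By discrete convolution, Q_j = Σ (P_i / 10 mm) · U_{j−i}.
At t = 2.5 h (j=5): Q = (34.2/10)·7.0 + (4.7/10)·9.8 + (20.8/10)·13.6 = 56.8 m³/s.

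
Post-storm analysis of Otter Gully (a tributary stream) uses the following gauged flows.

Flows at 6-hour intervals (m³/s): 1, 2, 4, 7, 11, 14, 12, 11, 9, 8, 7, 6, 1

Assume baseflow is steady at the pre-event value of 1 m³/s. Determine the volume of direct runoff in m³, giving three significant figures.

Direct-runoff ordinates (Q − Q_b): 0.0, 1.0, 3.0, 6.0, 10.0, 13.0, 11.0, 10.0, 8.0, 7.0, 6.0, 5.0, 0.0 m³/s.
ΣQ_DR = 80.00 m³/s.
With Δt = 6 h = 21600 s, V = ΣQ_DR · Δt = 80.00 × 21600 = 1.73 × 10^6 m³.

V ≈ 1.73 × 10^6 m³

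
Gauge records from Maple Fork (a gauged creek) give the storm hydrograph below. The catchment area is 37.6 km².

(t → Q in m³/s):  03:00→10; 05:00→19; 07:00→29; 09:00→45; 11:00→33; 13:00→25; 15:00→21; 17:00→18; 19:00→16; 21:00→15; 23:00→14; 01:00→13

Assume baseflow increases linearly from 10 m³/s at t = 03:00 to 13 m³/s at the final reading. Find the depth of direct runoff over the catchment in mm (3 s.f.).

d ≈ 23.0 mm

Direct runoff: 0.00, 8.73, 18.45, 34.18, 21.91, 13.64, 9.36, 6.09, 3.82, 2.55, 1.27, 0.00 m³/s; ΣQ_DR = 120.0 m³/s.
V = ΣQ_DR · Δt = 120.0 × 7200 s = 8.640 × 10^5 m³.
Over A = 37.6 km², depth = V / A = 23.0 mm.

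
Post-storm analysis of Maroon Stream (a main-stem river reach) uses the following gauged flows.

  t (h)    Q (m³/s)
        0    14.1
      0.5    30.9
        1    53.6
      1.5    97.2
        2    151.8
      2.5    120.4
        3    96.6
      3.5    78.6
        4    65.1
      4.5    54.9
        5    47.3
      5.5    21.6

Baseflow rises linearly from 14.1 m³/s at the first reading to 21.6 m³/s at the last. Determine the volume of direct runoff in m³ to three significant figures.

V ≈ 1.11 × 10^6 m³

Direct-runoff ordinates (Q − Q_b): 0.00, 16.12, 38.14, 81.05, 134.97, 102.89, 78.41, 59.73, 45.55, 34.66, 26.38, 0.00 m³/s.
ΣQ_DR = 617.9 m³/s.
With Δt = 0.5 h = 1800 s, V = ΣQ_DR · Δt = 617.9 × 1800 = 1.11 × 10^6 m³.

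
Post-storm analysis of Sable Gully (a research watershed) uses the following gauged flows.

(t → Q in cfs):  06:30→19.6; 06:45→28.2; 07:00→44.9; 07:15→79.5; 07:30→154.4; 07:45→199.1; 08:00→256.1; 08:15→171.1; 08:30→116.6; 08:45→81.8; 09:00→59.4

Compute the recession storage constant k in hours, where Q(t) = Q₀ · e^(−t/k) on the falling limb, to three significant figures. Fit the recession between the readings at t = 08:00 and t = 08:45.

k ≈ 0.657 h

On the falling limb, Q drops from 256.1 to 81.8 cfs between t = 08:00 and t = 08:45 (Δt = 0.75 h).
k = −Δt / ln(Q₂/Q₁) = −0.75 / ln(81.8/256.1) = 0.657 h.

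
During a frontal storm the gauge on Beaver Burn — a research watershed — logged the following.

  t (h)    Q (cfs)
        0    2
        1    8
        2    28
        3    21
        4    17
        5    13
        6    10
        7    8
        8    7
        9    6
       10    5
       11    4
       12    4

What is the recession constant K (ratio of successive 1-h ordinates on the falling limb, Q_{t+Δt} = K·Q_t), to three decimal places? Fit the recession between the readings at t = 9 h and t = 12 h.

Using the recession-limb readings at t = 9 h and t = 12 h: Q falls from 6 to 4 cfs over 3 intervals.
K = (Q₂/Q₁)^(1/3) = (4/6)^(1/3) = 0.874.

K ≈ 0.874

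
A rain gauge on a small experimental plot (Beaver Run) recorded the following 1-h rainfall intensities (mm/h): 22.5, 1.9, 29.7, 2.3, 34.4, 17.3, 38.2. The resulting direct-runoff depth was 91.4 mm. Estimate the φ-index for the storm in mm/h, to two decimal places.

Only the 5 blocks with intensity above φ contribute runoff: 22.5, 29.7, 34.4, 17.3, 38.2 mm/h.
Σ(I−φ)·Δt = d  ⇒  (22.5+29.7+34.4+17.3+38.2 − 5φ)·1 = 91.4
φ = (142.1 − 91.4/1) / 5 = 10.14 mm/h.

φ ≈ 10.14 mm/h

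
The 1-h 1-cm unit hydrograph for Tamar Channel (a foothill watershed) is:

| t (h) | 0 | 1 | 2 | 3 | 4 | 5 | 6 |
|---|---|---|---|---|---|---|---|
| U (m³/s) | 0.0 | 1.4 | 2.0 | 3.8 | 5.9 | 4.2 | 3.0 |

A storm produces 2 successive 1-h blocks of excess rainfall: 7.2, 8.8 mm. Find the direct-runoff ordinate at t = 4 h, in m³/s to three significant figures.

Q ≈ 7.59 m³/s

By discrete convolution, Q_j = Σ (P_i / 10 mm) · U_{j−i}.
At t = 4 h (j=4): Q = (7.2/10)·5.9 + (8.8/10)·3.8 = 7.59 m³/s.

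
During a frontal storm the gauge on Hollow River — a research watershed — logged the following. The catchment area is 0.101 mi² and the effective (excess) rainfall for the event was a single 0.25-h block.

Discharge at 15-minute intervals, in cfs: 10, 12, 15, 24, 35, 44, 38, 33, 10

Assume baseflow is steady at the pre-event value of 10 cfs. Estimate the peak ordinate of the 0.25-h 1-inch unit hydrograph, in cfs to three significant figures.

Direct runoff: 0.0, 2.0, 5.0, 14.0, 25.0, 34.0, 28.0, 23.0, 0.0 cfs; ΣQ_DR = 131.0 cfs, peak = 34.0 cfs.
Runoff depth d = ΣQ_DR·Δt / A = 131.0 × 900 / (0.101 mi²) = 0.5025 in.
The 1-inch UH is the DRH scaled by (1 in)/d, so U_p = 34.0 × 1/0.5025 = 67.7 cfs.

U_p ≈ 67.7 cfs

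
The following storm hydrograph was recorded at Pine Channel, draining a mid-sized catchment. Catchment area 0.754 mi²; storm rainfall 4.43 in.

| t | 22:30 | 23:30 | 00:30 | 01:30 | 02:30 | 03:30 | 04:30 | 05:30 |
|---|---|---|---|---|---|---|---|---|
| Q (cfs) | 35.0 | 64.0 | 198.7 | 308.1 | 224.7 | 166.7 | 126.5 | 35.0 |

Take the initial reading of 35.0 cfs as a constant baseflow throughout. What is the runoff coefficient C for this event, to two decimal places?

C ≈ 0.41

ΣQ_DR = 878.7 cfs; V = ΣQ_DR·Δt = 3.163 × 10^6 ft³.
Runoff depth d = V / A = 1.806 in.
C = d / P = 1.806 / 4.43 = 0.41.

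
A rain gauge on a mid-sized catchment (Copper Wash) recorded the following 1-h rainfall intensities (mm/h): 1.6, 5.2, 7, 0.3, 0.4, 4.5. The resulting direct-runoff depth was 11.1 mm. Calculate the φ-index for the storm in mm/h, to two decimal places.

φ ≈ 1.87 mm/h

Only the 3 blocks with intensity above φ contribute runoff: 5.2, 7, 4.5 mm/h.
Σ(I−φ)·Δt = d  ⇒  (5.2+7+4.5 − 3φ)·1 = 11.1
φ = (16.70 − 11.1/1) / 3 = 1.87 mm/h.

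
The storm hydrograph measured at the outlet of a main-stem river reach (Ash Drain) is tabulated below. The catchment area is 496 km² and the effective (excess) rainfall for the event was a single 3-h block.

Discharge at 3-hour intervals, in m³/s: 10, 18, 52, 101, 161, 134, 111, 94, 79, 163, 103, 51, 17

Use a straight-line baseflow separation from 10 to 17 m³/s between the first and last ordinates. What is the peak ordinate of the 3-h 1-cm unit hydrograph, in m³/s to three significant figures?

Direct runoff: 0.00, 7.42, 40.83, 89.25, 148.67, 121.08, 97.50, 79.92, 64.33, 147.75, 87.17, 34.58, 0.00 m³/s; ΣQ_DR = 918.5 m³/s, peak = 148.67 m³/s.
Runoff depth d = ΣQ_DR·Δt / A = 918.5 × 10800 / (496 km²) = 20.00 mm.
The 1-cm UH is the DRH scaled by (10 mm)/d, so U_p = 148.67 × 10/20.00 = 74.3 m³/s.

U_p ≈ 74.3 m³/s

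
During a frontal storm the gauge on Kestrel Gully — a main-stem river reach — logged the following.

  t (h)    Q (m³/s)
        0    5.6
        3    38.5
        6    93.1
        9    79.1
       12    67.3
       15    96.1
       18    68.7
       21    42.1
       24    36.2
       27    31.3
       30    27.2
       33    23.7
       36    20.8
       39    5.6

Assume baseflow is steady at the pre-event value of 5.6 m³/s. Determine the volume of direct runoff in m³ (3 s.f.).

Direct-runoff ordinates (Q − Q_b): 0.0, 32.9, 87.5, 73.5, 61.7, 90.5, 63.1, 36.5, 30.6, 25.7, 21.6, 18.1, 15.2, 0.0 m³/s.
ΣQ_DR = 556.9 m³/s.
With Δt = 3 h = 10800 s, V = ΣQ_DR · Δt = 556.9 × 10800 = 6.01 × 10^6 m³.

V ≈ 6.01 × 10^6 m³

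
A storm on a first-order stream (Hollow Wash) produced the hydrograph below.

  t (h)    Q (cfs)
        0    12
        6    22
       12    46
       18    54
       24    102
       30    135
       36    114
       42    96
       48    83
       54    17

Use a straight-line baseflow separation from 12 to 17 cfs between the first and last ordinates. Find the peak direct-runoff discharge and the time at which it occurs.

Q_p = 120.22 cfs at t = 30 h

Subtracting baseflow gives direct-runoff ordinates: 0.00, 9.44, 32.89, 40.33, 87.78, 120.22, 98.67, 80.11, 66.56, 0.00 cfs.
The maximum is 120.22 cfs, occurring at the reading for t = 30 h.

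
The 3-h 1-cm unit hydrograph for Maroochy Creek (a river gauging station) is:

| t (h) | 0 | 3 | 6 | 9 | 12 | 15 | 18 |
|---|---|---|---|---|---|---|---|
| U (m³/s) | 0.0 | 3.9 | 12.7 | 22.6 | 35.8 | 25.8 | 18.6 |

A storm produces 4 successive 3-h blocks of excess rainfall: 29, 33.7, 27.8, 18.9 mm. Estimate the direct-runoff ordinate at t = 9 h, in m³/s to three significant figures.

By discrete convolution, Q_j = Σ (P_i / 10 mm) · U_{j−i}.
At t = 9 h (j=3): Q = (29/10)·22.6 + (33.7/10)·12.7 + (27.8/10)·3.9 + (18.9/10)·0.0 = 119 m³/s.

Q ≈ 119 m³/s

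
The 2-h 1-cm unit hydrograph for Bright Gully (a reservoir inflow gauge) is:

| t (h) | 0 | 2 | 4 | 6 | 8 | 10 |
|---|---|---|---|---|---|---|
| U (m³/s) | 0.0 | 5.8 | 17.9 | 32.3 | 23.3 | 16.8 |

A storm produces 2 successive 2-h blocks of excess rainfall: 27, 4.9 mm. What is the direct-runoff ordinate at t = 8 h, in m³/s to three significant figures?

By discrete convolution, Q_j = Σ (P_i / 10 mm) · U_{j−i}.
At t = 8 h (j=4): Q = (27/10)·23.3 + (4.9/10)·32.3 = 78.7 m³/s.

Q ≈ 78.7 m³/s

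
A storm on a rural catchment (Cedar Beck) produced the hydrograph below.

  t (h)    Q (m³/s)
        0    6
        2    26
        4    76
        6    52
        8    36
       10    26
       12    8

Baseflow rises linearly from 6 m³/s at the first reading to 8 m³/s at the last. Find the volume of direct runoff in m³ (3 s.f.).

Direct-runoff ordinates (Q − Q_b): 0.00, 19.67, 69.33, 45.00, 28.67, 18.33, 0.00 m³/s.
ΣQ_DR = 181.0 m³/s.
With Δt = 2 h = 7200 s, V = ΣQ_DR · Δt = 181.0 × 7200 = 1.30 × 10^6 m³.

V ≈ 1.30 × 10^6 m³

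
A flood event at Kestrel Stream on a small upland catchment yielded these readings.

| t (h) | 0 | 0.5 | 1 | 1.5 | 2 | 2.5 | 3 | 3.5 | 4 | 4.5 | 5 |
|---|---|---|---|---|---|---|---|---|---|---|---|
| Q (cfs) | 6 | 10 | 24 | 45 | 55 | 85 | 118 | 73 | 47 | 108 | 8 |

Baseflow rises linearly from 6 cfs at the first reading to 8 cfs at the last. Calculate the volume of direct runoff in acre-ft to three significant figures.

V ≈ 20.7 acre-ft

Direct-runoff ordinates (Q − Q_b): 0.00, 3.80, 17.60, 38.40, 48.20, 78.00, 110.80, 65.60, 39.40, 100.20, 0.00 cfs.
ΣQ_DR = 502.0 cfs.
With Δt = 0.5 h = 1800 s, V = ΣQ_DR · Δt = 502.0 × 1800 = 9.04 × 10^5 ft³ = 20.7 acre-ft.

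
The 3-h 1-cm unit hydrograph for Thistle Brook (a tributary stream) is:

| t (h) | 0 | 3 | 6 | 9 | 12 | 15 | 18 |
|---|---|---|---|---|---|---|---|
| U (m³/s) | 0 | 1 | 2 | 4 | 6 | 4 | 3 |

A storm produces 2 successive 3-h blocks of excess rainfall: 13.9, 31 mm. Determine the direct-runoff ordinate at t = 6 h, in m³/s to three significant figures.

By discrete convolution, Q_j = Σ (P_i / 10 mm) · U_{j−i}.
At t = 6 h (j=2): Q = (13.9/10)·2 + (31/10)·1 = 5.88 m³/s.

Q ≈ 5.88 m³/s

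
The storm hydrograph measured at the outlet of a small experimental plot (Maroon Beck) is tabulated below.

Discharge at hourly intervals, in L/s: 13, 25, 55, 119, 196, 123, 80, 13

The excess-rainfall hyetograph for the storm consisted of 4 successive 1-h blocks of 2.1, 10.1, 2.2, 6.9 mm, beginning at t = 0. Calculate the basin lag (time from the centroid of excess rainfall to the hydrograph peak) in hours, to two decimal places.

Centroid of excess rainfall: t_c = Σ P_i·t̄_i / ΣP_i = 2.1526 h (block centres at 0.5, 1.5, 2.5, 3.5 h).
Hydrograph peak occurs at t = 4 h, so basin lag t_L = 4 − 2.1526 = 1.85 h.

t_L ≈ 1.85 h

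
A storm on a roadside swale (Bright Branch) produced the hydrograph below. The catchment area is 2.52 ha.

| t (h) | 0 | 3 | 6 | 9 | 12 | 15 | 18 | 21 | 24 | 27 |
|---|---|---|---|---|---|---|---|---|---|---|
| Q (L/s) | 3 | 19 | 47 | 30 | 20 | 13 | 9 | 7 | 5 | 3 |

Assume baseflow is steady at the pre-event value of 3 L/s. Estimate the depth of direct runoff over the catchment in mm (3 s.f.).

d ≈ 54.0 mm

Direct runoff: 0.0, 16.0, 44.0, 27.0, 17.0, 10.0, 6.0, 4.0, 2.0, 0.0 L/s; ΣQ_DR = 126.0 L/s.
V = ΣQ_DR · Δt = 126.0 × 10800 s = 1.361 × 10^6 L.
Over A = 2.52 ha, depth = V / A = 54.0 mm.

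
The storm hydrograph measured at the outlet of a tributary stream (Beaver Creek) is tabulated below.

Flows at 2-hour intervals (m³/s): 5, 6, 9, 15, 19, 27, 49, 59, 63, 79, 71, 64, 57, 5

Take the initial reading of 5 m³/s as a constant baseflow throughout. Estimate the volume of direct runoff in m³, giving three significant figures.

V ≈ 3.30 × 10^6 m³

Direct-runoff ordinates (Q − Q_b): 0.0, 1.0, 4.0, 10.0, 14.0, 22.0, 44.0, 54.0, 58.0, 74.0, 66.0, 59.0, 52.0, 0.0 m³/s.
ΣQ_DR = 458.0 m³/s.
With Δt = 2 h = 7200 s, V = ΣQ_DR · Δt = 458.0 × 7200 = 3.30 × 10^6 m³.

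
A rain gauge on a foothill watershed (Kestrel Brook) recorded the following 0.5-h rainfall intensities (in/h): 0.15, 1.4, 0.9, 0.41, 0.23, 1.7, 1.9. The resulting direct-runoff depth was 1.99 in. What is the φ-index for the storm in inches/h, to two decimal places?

Only the 4 blocks with intensity above φ contribute runoff: 1.4, 0.9, 1.7, 1.9 in/h.
Σ(I−φ)·Δt = d  ⇒  (1.4+0.9+1.7+1.9 − 4φ)·0.5 = 1.99
φ = (5.900 − 1.99/0.5) / 4 = 0.48 in/h.

φ ≈ 0.48 in/h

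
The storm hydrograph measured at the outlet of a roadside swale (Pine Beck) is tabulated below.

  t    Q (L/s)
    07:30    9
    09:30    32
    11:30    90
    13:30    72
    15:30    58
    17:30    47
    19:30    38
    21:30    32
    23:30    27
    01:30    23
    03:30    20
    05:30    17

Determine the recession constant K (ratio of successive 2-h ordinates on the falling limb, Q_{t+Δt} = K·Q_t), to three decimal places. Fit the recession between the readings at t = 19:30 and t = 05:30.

K ≈ 0.851

Using the recession-limb readings at t = 19:30 and t = 05:30: Q falls from 38 to 17 L/s over 5 intervals.
K = (Q₂/Q₁)^(1/5) = (17/38)^(1/5) = 0.851.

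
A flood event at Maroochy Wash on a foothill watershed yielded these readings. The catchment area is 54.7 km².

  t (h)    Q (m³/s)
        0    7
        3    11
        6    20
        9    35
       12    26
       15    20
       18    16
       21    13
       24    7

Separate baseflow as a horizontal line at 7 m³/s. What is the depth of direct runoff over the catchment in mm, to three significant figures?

d ≈ 18.2 mm

Direct runoff: 0.0, 4.0, 13.0, 28.0, 19.0, 13.0, 9.0, 6.0, 0.0 m³/s; ΣQ_DR = 92.00 m³/s.
V = ΣQ_DR · Δt = 92.00 × 10800 s = 9.936 × 10^5 m³.
Over A = 54.7 km², depth = V / A = 18.2 mm.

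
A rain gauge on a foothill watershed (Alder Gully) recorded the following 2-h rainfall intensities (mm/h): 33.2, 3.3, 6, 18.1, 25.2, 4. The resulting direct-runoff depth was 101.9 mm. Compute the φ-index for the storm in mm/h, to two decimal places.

Only the 3 blocks with intensity above φ contribute runoff: 33.2, 18.1, 25.2 mm/h.
Σ(I−φ)·Δt = d  ⇒  (33.2+18.1+25.2 − 3φ)·2 = 101.9
φ = (76.50 − 101.9/2) / 3 = 8.52 mm/h.

φ ≈ 8.52 mm/h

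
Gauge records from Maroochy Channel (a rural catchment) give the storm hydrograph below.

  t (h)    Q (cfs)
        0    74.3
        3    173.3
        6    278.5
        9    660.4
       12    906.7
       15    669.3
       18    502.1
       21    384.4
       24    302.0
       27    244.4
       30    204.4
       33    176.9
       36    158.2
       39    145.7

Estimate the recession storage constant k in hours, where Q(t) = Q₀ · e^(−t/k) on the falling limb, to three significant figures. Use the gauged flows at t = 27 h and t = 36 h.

On the falling limb, Q drops from 244.4 to 158.2 cfs between t = 27 h and t = 36 h (Δt = 9 h).
k = −Δt / ln(Q₂/Q₁) = −9 / ln(158.2/244.4) = 20.7 h.

k ≈ 20.7 h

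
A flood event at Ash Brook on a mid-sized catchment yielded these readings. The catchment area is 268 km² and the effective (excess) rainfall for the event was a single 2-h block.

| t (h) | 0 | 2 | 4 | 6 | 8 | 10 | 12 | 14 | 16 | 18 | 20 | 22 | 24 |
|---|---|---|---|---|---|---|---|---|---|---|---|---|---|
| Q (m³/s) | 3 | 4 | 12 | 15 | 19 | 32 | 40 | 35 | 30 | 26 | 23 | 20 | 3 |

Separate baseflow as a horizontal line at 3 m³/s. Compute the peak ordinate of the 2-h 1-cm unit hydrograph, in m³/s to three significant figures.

U_p ≈ 61.8 m³/s

Direct runoff: 0.0, 1.0, 9.0, 12.0, 16.0, 29.0, 37.0, 32.0, 27.0, 23.0, 20.0, 17.0, 0.0 m³/s; ΣQ_DR = 223.0 m³/s, peak = 37.0 m³/s.
Runoff depth d = ΣQ_DR·Δt / A = 223.0 × 7200 / (268 km²) = 5.991 mm.
The 1-cm UH is the DRH scaled by (10 mm)/d, so U_p = 37.0 × 10/5.991 = 61.8 m³/s.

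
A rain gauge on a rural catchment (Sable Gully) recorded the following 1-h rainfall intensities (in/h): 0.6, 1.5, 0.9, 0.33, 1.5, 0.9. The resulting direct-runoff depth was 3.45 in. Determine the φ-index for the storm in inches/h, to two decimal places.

Only the 5 blocks with intensity above φ contribute runoff: 0.6, 1.5, 0.9, 1.5, 0.9 in/h.
Σ(I−φ)·Δt = d  ⇒  (0.6+1.5+0.9+1.5+0.9 − 5φ)·1 = 3.45
φ = (5.400 − 3.45/1) / 5 = 0.39 in/h.

φ ≈ 0.39 in/h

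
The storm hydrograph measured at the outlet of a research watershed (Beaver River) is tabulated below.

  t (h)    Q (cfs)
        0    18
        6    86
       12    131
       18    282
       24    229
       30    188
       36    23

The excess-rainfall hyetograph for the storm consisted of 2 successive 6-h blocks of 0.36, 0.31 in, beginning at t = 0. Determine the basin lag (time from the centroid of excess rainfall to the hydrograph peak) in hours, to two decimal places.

Centroid of excess rainfall: t_c = Σ P_i·t̄_i / ΣP_i = 5.7761 h (block centres at 3, 9 h).
Hydrograph peak occurs at t = 18 h, so basin lag t_L = 18 − 5.7761 = 12.22 h.

t_L ≈ 12.22 h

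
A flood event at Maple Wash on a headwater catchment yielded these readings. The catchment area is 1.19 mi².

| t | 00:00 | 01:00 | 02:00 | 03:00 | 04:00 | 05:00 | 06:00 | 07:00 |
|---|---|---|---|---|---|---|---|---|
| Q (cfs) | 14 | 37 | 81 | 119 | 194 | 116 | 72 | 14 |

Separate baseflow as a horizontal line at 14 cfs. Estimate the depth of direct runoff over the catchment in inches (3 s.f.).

Direct runoff: 0.0, 23.0, 67.0, 105.0, 180.0, 102.0, 58.0, 0.0 cfs; ΣQ_DR = 535.0 cfs.
V = ΣQ_DR · Δt = 535.0 × 3600 s = 1.926 × 10^6 ft³.
Over A = 1.19 mi², depth = V / A = 0.697 in.

d ≈ 0.697 in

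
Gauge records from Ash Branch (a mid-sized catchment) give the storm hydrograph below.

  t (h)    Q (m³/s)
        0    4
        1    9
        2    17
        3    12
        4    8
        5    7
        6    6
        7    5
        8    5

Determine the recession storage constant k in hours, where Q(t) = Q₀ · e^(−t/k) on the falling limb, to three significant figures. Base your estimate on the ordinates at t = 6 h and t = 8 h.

k ≈ 11.0 h

On the falling limb, Q drops from 6 to 5 m³/s between t = 6 h and t = 8 h (Δt = 2 h).
k = −Δt / ln(Q₂/Q₁) = −2 / ln(5/6) = 11.0 h.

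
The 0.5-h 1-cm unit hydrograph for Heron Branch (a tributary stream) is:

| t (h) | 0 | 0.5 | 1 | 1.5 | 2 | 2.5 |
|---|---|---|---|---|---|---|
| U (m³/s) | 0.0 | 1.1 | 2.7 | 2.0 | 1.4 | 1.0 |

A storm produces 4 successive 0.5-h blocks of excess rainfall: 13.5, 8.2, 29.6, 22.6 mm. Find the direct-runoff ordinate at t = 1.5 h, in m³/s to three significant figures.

By discrete convolution, Q_j = Σ (P_i / 10 mm) · U_{j−i}.
At t = 1.5 h (j=3): Q = (13.5/10)·2.0 + (8.2/10)·2.7 + (29.6/10)·1.1 + (22.6/10)·0.0 = 8.17 m³/s.

Q ≈ 8.17 m³/s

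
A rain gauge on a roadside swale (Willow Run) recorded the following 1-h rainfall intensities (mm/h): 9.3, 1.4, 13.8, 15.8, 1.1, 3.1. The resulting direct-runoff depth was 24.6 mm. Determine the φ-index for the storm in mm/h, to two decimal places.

φ ≈ 4.77 mm/h

Only the 3 blocks with intensity above φ contribute runoff: 9.3, 13.8, 15.8 mm/h.
Σ(I−φ)·Δt = d  ⇒  (9.3+13.8+15.8 − 3φ)·1 = 24.6
φ = (38.90 − 24.6/1) / 3 = 4.77 mm/h.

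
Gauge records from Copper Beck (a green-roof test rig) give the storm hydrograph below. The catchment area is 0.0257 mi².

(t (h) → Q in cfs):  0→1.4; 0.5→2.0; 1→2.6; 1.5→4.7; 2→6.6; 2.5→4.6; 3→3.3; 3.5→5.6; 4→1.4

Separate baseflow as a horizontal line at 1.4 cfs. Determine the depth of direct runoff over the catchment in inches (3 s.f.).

Direct runoff: 0.0, 0.6, 1.2, 3.3, 5.2, 3.2, 1.9, 4.2, 0.0 cfs; ΣQ_DR = 19.60 cfs.
V = ΣQ_DR · Δt = 19.60 × 1800 s = 35280 ft³.
Over A = 0.0257 mi², depth = V / A = 0.591 in.

d ≈ 0.591 in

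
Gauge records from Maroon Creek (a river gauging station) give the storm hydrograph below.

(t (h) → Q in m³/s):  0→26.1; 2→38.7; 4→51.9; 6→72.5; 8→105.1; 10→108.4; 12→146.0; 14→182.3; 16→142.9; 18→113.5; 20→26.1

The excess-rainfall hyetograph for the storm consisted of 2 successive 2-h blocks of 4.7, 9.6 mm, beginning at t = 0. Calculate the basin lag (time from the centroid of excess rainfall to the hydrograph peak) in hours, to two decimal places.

Centroid of excess rainfall: t_c = Σ P_i·t̄_i / ΣP_i = 2.3427 h (block centres at 1, 3 h).
Hydrograph peak occurs at t = 14 h, so basin lag t_L = 14 − 2.3427 = 11.66 h.

t_L ≈ 11.66 h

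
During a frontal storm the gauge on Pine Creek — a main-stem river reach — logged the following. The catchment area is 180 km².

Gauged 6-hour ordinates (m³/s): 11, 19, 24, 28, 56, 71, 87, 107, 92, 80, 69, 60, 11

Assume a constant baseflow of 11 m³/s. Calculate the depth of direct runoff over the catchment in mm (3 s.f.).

Direct runoff: 0.0, 8.0, 13.0, 17.0, 45.0, 60.0, 76.0, 96.0, 81.0, 69.0, 58.0, 49.0, 0.0 m³/s; ΣQ_DR = 572.0 m³/s.
V = ΣQ_DR · Δt = 572.0 × 21600 s = 1.236 × 10^7 m³.
Over A = 180 km², depth = V / A = 68.6 mm.

d ≈ 68.6 mm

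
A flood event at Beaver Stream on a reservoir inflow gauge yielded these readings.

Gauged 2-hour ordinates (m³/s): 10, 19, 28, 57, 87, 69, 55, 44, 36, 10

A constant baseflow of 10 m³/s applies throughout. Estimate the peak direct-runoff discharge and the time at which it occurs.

Subtracting baseflow gives direct-runoff ordinates: 0.0, 9.0, 18.0, 47.0, 77.0, 59.0, 45.0, 34.0, 26.0, 0.0 m³/s.
The maximum is 77.0 m³/s, occurring at the reading for t = 8 h.

Q_p = 77.0 m³/s at t = 8 h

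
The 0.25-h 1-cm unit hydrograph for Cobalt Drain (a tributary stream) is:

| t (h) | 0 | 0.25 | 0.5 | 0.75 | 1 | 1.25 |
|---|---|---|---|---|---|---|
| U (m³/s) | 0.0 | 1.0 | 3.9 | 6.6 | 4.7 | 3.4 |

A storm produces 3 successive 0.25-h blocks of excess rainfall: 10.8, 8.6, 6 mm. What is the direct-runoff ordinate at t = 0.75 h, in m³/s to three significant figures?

By discrete convolution, Q_j = Σ (P_i / 10 mm) · U_{j−i}.
At t = 0.75 h (j=3): Q = (10.8/10)·6.6 + (8.6/10)·3.9 + (6/10)·1.0 = 11.1 m³/s.

Q ≈ 11.1 m³/s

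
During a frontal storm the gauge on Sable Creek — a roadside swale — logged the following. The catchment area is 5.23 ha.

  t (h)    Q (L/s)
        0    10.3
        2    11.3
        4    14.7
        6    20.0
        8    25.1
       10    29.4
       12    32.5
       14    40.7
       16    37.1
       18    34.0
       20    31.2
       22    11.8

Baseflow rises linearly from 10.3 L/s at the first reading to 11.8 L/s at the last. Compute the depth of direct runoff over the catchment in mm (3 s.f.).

d ≈ 22.8 mm

Direct runoff: 0.00, 0.86, 4.13, 9.29, 14.25, 18.42, 21.38, 29.45, 25.71, 22.47, 19.54, 0.00 L/s; ΣQ_DR = 165.5 L/s.
V = ΣQ_DR · Δt = 165.5 × 7200 s = 1.192 × 10^6 L.
Over A = 5.23 ha, depth = V / A = 22.8 mm.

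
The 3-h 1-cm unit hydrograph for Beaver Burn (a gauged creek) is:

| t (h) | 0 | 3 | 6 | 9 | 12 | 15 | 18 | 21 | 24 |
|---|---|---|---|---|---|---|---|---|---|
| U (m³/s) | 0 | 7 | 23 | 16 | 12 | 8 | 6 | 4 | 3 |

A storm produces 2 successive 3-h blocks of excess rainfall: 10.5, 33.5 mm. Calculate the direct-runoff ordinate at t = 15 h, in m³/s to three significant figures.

Q ≈ 48.6 m³/s

By discrete convolution, Q_j = Σ (P_i / 10 mm) · U_{j−i}.
At t = 15 h (j=5): Q = (10.5/10)·8 + (33.5/10)·12 = 48.6 m³/s.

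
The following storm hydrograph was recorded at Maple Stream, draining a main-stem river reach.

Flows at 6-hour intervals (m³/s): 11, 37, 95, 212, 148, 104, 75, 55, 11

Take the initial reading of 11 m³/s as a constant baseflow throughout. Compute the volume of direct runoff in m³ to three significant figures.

Direct-runoff ordinates (Q − Q_b): 0.0, 26.0, 84.0, 201.0, 137.0, 93.0, 64.0, 44.0, 0.0 m³/s.
ΣQ_DR = 649.0 m³/s.
With Δt = 6 h = 21600 s, V = ΣQ_DR · Δt = 649.0 × 21600 = 1.40 × 10^7 m³.

V ≈ 1.40 × 10^7 m³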